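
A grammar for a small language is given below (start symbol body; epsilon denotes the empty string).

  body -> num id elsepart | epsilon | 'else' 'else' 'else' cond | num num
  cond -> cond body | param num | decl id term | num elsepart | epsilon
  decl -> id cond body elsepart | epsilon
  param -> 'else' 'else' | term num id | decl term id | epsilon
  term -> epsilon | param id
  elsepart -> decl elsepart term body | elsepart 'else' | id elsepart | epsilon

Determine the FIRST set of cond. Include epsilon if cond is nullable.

{ 'else', id, num, epsilon }

From cond -> cond body: cond, body nullable, take FIRST(cond) ∪ FIRST(body) = { 'else', id, num }; also epsilon since the whole RHS is nullable.
From cond -> param num: param nullable, take FIRST(param) ∪ {num} = { 'else', id, num }.
From cond -> decl id term: decl nullable, take FIRST(decl) ∪ {id} = { id }.
cond -> num elsepart contributes {num}.
cond -> epsilon contributes epsilon.
Union: FIRST(cond) = { 'else', id, num, epsilon }.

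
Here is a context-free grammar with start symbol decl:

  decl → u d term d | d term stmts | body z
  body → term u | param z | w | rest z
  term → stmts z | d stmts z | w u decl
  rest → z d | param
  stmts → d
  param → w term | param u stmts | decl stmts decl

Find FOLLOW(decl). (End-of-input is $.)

{ $, d, u, z }

decl is the start symbol, so $ ∈ FOLLOW(decl).
In term → w u decl: decl is at the end, add FOLLOW(term) = { d, u, z }.
In param → decl stmts decl: add FIRST(stmts decl) = { d }.
In param → decl stmts decl: decl is at the end, add FOLLOW(param) = { u, z }.
Union: FOLLOW(decl) = { $, d, u, z }.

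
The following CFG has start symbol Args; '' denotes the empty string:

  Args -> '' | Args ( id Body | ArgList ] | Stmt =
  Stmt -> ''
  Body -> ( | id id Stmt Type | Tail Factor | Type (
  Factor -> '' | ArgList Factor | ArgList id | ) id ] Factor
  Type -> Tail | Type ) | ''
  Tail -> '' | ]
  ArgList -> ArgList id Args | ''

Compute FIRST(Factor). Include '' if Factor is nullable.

{ ), id, '' }

Factor -> '' contributes ''.
From Factor -> ArgList Factor: ArgList, Factor nullable, take FIRST(ArgList) ∪ FIRST(Factor) = { ), id }; also '' since the whole RHS is nullable.
From Factor -> ArgList id: ArgList nullable, take FIRST(ArgList) ∪ {id} = { id }.
Factor -> ) id ] Factor contributes {)}.
Union: FIRST(Factor) = { ), id, '' }.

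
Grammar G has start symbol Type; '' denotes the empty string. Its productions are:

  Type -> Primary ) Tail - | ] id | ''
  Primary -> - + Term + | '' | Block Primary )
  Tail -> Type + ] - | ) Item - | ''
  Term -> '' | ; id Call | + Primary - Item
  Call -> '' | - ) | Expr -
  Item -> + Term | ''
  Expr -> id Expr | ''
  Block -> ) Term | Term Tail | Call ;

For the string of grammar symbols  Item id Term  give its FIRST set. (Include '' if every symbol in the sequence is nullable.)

Add FIRST(Item)\{''} = { + }; Item is nullable, continue.
id is a terminal; add {id} and stop.

{ +, id }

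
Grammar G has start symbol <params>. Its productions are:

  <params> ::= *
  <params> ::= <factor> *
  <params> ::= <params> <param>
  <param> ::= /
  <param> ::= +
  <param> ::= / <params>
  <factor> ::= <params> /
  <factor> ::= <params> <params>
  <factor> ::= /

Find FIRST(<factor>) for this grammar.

From <factor> ::= <params> /: add FIRST(<params>) = { *, / }.
From <factor> ::= <params> <params>: add FIRST(<params>) = { *, / }.
<factor> ::= / contributes {/}.
Union: FIRST(<factor>) = { *, / }.

{ *, / }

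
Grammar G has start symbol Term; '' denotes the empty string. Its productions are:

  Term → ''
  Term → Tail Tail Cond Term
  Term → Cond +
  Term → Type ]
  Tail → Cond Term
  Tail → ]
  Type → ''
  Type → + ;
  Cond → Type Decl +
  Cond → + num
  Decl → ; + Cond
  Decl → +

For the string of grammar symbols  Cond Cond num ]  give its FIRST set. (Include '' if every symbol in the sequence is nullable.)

Add FIRST(Cond) = { +, ; }; Cond is not nullable, stop.

{ +, ; }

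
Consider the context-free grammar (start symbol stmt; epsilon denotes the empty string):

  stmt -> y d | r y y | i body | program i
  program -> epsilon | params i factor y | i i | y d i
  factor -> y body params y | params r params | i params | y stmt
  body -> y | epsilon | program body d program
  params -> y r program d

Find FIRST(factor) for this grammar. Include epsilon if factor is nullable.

factor -> y body params y contributes {y}.
From factor -> params r params: add FIRST(params) = { y }.
factor -> i params contributes {i}.
factor -> y stmt contributes {y}.
Union: FIRST(factor) = { i, y }.

{ i, y }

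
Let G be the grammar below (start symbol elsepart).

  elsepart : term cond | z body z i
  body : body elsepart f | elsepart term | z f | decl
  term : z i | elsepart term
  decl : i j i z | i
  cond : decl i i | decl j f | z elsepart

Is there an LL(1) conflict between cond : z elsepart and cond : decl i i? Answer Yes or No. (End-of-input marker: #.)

No

FIRST(z elsepart) = { z } and FIRST(decl i i) = { i }.
The FIRST sets are disjoint and neither alternative is nullable — no conflict.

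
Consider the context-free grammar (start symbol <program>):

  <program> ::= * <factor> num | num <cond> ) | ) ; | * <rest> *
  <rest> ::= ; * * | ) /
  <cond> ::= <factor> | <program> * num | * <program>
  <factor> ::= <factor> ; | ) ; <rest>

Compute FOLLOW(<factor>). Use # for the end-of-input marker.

In <program> ::= * <factor> num: add FIRST(num) = { num }.
In <cond> ::= <factor>: <factor> is at the end, add FOLLOW(<cond>) = { ) }.
In <factor> ::= <factor> ;: add FIRST(;) = { ; }.
Union: FOLLOW(<factor>) = { ), ;, num }.

{ ), ;, num }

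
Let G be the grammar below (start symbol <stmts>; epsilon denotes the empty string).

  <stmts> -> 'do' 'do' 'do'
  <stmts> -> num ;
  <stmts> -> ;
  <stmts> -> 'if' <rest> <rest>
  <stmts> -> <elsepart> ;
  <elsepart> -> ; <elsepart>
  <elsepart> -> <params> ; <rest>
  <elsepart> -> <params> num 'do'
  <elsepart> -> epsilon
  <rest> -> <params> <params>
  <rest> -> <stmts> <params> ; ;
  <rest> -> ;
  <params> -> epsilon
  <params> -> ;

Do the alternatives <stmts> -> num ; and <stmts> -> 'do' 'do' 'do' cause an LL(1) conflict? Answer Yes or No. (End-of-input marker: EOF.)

No

FIRST(num ;) = { num } and FIRST('do' 'do' 'do') = { 'do' }.
The FIRST sets are disjoint and neither alternative is nullable — no conflict.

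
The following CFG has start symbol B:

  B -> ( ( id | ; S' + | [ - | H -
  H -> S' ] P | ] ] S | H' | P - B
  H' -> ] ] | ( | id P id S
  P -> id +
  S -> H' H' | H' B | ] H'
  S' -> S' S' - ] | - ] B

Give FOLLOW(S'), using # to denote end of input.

{ +, -, ] }

In B -> ; S' +: add FIRST(+) = { + }.
In H -> S' ] P: add FIRST(] P) = { ] }.
In S' -> S' S' - ]: add FIRST(S' - ]) = { - }.
In S' -> S' S' - ]: add FIRST(- ]) = { - }.
Union: FOLLOW(S') = { +, -, ] }.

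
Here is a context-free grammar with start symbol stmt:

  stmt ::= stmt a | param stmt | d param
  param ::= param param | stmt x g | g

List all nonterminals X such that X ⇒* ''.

No nonterminal has an empty production or an RHS whose symbols are all nullable.

{ } (none)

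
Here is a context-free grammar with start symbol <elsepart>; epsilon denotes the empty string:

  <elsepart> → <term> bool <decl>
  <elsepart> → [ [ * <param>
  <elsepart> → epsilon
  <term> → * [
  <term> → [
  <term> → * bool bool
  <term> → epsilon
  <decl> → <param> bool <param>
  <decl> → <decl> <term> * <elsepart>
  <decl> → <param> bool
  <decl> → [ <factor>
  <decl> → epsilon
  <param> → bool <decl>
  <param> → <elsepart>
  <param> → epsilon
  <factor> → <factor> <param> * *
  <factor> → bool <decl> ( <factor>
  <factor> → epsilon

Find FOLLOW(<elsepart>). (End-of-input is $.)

<elsepart> is the start symbol, so $ ∈ FOLLOW(<elsepart>).
In <decl> → <decl> <term> * <elsepart>: <elsepart> is at the end, add FOLLOW(<decl>) = { $, (, *, [, bool }.
In <param> → <elsepart>: <elsepart> is at the end, add FOLLOW(<param>) = { $, (, *, [, bool }.
Union: FOLLOW(<elsepart>) = { $, (, *, [, bool }.

{ $, (, *, [, bool }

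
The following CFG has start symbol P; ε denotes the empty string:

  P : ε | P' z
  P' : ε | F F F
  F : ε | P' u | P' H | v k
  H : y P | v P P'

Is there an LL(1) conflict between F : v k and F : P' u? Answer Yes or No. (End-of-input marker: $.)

FIRST(v k) = { v } and FIRST(P' u) = { u, v, y }.
Both contain v, so the two alternatives are not disjoint — LL(1) conflict.

Yes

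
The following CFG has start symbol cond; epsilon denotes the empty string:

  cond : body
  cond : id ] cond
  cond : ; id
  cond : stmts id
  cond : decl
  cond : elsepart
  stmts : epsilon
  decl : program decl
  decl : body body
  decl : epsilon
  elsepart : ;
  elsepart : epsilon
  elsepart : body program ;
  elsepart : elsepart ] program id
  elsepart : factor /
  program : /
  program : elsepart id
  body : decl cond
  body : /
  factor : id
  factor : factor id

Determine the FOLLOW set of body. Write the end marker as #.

{ #, /, ;, ], id }

In cond : body: body is at the end, add FOLLOW(cond) = { #, /, ;, ], id }.
In decl : body body: add FIRST(body)\{epsilon} = { /, ;, ], id }.
  Since body is nullable, also add FOLLOW(decl) = { #, /, ;, ], id }.
In decl : body body: body is at the end, add FOLLOW(decl) = { #, /, ;, ], id }.
In elsepart : body program ;: add FIRST(program ;) = { /, ;, ], id }.
Union: FOLLOW(body) = { #, /, ;, ], id }.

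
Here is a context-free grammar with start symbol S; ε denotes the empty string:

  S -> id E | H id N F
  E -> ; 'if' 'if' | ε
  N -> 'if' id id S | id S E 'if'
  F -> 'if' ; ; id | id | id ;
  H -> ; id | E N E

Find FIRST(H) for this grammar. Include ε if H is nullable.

H -> ; id contributes {;}.
From H -> E N E: E nullable, take FIRST(E) ∪ FIRST(N) = { 'if', ;, id }.
Union: FIRST(H) = { 'if', ;, id }.

{ 'if', ;, id }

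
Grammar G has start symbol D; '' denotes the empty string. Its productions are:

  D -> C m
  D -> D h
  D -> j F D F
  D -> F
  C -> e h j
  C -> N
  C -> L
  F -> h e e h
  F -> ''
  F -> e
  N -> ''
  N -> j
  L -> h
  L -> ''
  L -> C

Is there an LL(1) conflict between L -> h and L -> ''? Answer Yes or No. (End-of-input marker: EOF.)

No

FIRST(h) = { h } and FIRST('') = { '' }.
The second is nullable but FOLLOW(L) = { m } is disjoint from FIRST of the first.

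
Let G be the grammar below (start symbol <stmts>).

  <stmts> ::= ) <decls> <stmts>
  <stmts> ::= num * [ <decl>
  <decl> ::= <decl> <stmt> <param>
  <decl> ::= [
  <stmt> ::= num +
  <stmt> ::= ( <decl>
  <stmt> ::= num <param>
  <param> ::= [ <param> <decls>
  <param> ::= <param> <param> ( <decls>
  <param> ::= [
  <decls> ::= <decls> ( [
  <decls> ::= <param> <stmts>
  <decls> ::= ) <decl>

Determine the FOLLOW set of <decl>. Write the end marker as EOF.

In <stmts> ::= num * [ <decl>: <decl> is at the end, add FOLLOW(<stmts>) = { EOF, (, ), [, num }.
In <decl> ::= <decl> <stmt> <param>: add FIRST(<stmt> <param>) = { (, num }.
In <stmt> ::= ( <decl>: <decl> is at the end, add FOLLOW(<stmt>) = { [ }.
In <decls> ::= ) <decl>: <decl> is at the end, add FOLLOW(<decls>) = { EOF, (, ), [, num }.
Union: FOLLOW(<decl>) = { EOF, (, ), [, num }.

{ EOF, (, ), [, num }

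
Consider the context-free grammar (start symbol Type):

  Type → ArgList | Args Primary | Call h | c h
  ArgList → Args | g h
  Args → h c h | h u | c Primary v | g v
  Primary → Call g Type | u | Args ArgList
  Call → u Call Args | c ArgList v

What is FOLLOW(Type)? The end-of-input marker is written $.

Type is the start symbol, so $ ∈ FOLLOW(Type).
In Primary → Call g Type: Type is at the end, add FOLLOW(Primary) = { $, v }.
Union: FOLLOW(Type) = { $, v }.

{ $, v }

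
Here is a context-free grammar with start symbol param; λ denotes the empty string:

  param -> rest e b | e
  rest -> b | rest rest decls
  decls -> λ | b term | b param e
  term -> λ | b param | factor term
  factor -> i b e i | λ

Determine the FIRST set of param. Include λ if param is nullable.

From param -> rest e b: add FIRST(rest) = { b }.
param -> e contributes {e}.
Union: FIRST(param) = { b, e }.

{ b, e }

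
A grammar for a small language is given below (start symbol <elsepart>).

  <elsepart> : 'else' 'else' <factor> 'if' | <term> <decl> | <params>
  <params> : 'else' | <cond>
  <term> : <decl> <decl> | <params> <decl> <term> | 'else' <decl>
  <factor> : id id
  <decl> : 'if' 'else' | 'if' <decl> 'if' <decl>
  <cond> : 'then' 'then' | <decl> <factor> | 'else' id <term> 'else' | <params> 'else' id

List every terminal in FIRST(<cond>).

{ 'else', 'if', 'then' }

<cond> : 'then' 'then' contributes {'then'}.
From <cond> : <decl> <factor>: add FIRST(<decl>) = { 'if' }.
<cond> : 'else' id <term> 'else' contributes {'else'}.
From <cond> : <params> 'else' id: add FIRST(<params>) = { 'else', 'if', 'then' }.
Union: FIRST(<cond>) = { 'else', 'if', 'then' }.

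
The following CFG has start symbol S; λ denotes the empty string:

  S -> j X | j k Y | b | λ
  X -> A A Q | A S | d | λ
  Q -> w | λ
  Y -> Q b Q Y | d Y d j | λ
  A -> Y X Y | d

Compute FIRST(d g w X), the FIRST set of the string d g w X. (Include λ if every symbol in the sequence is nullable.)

d is a terminal; add {d} and stop.

{ d }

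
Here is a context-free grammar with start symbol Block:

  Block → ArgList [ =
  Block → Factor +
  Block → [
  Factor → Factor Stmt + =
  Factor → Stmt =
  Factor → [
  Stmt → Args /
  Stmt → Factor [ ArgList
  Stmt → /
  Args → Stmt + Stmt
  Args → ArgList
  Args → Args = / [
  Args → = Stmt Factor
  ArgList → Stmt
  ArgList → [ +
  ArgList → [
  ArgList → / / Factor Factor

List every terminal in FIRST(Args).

From Args → Stmt + Stmt: add FIRST(Stmt) = { /, =, [ }.
From Args → ArgList: add FIRST(ArgList) = { /, =, [ }.
From Args → Args = / [: add FIRST(Args) = { /, =, [ }.
Args → = Stmt Factor contributes {=}.
Union: FIRST(Args) = { /, =, [ }.

{ /, =, [ }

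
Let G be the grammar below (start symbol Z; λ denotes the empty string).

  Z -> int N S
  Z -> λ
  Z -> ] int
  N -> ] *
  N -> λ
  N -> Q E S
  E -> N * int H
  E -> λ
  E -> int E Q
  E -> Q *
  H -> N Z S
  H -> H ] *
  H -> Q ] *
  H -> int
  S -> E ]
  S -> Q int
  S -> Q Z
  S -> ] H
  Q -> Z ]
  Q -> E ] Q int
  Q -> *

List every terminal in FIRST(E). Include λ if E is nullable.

From E -> N * int H: N nullable, take FIRST(N) ∪ {*} = { *, ], int }.
E -> λ contributes λ.
E -> int E Q contributes {int}.
From E -> Q *: add FIRST(Q) = { *, ], int }.
Union: FIRST(E) = { *, ], int, λ }.

{ *, ], int, λ }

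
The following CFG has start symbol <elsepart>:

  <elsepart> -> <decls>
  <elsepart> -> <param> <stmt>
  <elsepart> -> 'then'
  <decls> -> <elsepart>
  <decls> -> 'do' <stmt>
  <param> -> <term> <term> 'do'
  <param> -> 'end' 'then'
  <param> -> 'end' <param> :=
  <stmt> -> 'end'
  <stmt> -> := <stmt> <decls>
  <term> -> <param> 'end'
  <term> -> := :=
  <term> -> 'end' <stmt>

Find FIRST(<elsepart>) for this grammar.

From <elsepart> -> <decls>: add FIRST(<decls>) = { 'do', 'end', 'then', := }.
From <elsepart> -> <param> <stmt>: add FIRST(<param>) = { 'end', := }.
<elsepart> -> 'then' contributes {'then'}.
Union: FIRST(<elsepart>) = { 'do', 'end', 'then', := }.

{ 'do', 'end', 'then', := }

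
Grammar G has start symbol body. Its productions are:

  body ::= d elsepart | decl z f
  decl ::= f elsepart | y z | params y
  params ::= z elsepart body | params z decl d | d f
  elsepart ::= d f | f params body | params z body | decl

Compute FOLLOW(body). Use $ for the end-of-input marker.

{ $, d, f, y, z }

body is the start symbol, so $ ∈ FOLLOW(body).
In params ::= z elsepart body: body is at the end, add FOLLOW(params) = { d, f, y, z }.
In elsepart ::= f params body: body is at the end, add FOLLOW(elsepart) = { $, d, f, y, z }.
In elsepart ::= params z body: body is at the end, add FOLLOW(elsepart) = { $, d, f, y, z }.
Union: FOLLOW(body) = { $, d, f, y, z }.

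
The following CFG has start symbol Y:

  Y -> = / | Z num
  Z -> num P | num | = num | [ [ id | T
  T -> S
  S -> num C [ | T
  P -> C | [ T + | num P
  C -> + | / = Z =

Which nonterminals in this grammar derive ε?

{ } (none)

No nonterminal has an empty production or an RHS whose symbols are all nullable.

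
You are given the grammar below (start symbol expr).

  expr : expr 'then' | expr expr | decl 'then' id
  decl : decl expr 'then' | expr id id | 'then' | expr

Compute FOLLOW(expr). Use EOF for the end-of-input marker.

{ EOF, 'then', id }

expr is the start symbol, so EOF ∈ FOLLOW(expr).
In expr : expr 'then': add FIRST('then') = { 'then' }.
In expr : expr expr: add FIRST(expr) = { 'then' }.
In expr : expr expr: expr is at the end, add FOLLOW(expr) = { EOF, 'then', id }.
In decl : decl expr 'then': add FIRST('then') = { 'then' }.
In decl : expr id id: add FIRST(id id) = { id }.
In decl : expr: expr is at the end, add FOLLOW(decl) = { 'then' }.
Union: FOLLOW(expr) = { EOF, 'then', id }.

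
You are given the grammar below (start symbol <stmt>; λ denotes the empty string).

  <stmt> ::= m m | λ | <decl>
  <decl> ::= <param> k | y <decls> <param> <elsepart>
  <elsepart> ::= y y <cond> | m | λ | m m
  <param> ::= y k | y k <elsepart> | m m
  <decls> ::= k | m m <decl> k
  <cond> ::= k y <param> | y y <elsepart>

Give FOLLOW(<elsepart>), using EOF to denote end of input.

In <decl> ::= y <decls> <param> <elsepart>: <elsepart> is at the end, add FOLLOW(<decl>) = { EOF, k }.
In <param> ::= y k <elsepart>: <elsepart> is at the end, add FOLLOW(<param>) = { EOF, k, m, y }.
In <cond> ::= y y <elsepart>: <elsepart> is at the end, add FOLLOW(<cond>) = { EOF, k, m, y }.
Union: FOLLOW(<elsepart>) = { EOF, k, m, y }.

{ EOF, k, m, y }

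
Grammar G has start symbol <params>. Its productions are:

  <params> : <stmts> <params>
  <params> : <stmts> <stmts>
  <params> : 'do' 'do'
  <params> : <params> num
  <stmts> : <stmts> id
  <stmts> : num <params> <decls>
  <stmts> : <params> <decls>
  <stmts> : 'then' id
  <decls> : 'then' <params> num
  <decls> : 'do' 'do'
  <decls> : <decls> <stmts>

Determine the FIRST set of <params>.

{ 'do', 'then', num }

From <params> : <stmts> <params>: add FIRST(<stmts>) = { 'do', 'then', num }.
From <params> : <stmts> <stmts>: add FIRST(<stmts>) = { 'do', 'then', num }.
<params> : 'do' 'do' contributes {'do'}.
From <params> : <params> num: add FIRST(<params>) = { 'do', 'then', num }.
Union: FIRST(<params>) = { 'do', 'then', num }.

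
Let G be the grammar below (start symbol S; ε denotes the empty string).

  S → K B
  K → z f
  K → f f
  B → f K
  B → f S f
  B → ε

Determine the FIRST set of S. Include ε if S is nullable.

From S → K B: add FIRST(K) = { f, z }.
Union: FIRST(S) = { f, z }.

{ f, z }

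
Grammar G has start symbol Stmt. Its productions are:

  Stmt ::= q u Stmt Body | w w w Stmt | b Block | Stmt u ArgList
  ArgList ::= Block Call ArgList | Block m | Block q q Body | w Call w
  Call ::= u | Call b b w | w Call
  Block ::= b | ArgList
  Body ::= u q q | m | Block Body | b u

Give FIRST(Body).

Body ::= u q q contributes {u}.
Body ::= m contributes {m}.
From Body ::= Block Body: add FIRST(Block) = { b, w }.
Body ::= b u contributes {b}.
Union: FIRST(Body) = { b, m, u, w }.

{ b, m, u, w }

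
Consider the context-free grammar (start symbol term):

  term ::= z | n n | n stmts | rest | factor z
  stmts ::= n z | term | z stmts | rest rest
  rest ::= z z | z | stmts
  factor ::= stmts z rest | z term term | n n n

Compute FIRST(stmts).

stmts ::= n z contributes {n}.
From stmts ::= term: add FIRST(term) = { n, z }.
stmts ::= z stmts contributes {z}.
From stmts ::= rest rest: add FIRST(rest) = { n, z }.
Union: FIRST(stmts) = { n, z }.

{ n, z }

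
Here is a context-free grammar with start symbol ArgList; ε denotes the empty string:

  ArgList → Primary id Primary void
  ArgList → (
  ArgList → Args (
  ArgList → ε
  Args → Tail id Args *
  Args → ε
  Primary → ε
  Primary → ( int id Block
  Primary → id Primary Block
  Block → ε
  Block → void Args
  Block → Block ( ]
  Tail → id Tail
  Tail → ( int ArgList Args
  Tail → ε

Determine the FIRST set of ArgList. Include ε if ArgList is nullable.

From ArgList → Primary id Primary void: Primary nullable, take FIRST(Primary) ∪ {id} = { (, id }.
ArgList → ( contributes {(}.
From ArgList → Args (: Args nullable, take FIRST(Args) ∪ {(} = { (, id }.
ArgList → ε contributes ε.
Union: FIRST(ArgList) = { (, id, ε }.

{ (, id, ε }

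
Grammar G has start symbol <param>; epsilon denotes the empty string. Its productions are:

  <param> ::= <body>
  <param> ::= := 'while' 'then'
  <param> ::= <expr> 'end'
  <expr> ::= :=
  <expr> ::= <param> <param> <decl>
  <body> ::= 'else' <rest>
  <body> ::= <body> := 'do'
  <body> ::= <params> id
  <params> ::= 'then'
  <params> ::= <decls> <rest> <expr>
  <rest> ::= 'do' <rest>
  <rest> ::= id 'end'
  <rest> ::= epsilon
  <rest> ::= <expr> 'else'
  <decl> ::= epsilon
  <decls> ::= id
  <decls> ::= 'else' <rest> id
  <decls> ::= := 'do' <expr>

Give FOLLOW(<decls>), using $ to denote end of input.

{ 'do', 'else', 'then', :=, id }

In <params> ::= <decls> <rest> <expr>: add FIRST(<rest> <expr>) = { 'do', 'else', 'then', :=, id }.
Union: FOLLOW(<decls>) = { 'do', 'else', 'then', :=, id }.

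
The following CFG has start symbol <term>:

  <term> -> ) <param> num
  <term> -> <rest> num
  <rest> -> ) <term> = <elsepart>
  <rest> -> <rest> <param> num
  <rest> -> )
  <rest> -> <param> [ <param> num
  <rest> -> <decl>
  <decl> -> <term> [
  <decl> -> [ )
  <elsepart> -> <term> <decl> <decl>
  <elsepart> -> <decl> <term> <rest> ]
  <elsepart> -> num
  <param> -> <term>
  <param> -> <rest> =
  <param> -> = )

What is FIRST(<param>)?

{ ), =, [ }

From <param> -> <term>: add FIRST(<term>) = { ), =, [ }.
From <param> -> <rest> =: add FIRST(<rest>) = { ), =, [ }.
<param> -> = ) contributes {=}.
Union: FIRST(<param>) = { ), =, [ }.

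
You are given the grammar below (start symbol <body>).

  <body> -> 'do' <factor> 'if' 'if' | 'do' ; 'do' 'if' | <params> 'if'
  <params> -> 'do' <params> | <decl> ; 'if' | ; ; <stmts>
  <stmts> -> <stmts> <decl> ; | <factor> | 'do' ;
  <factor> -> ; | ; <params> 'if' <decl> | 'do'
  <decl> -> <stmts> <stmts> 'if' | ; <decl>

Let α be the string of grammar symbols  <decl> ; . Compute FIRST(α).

Add FIRST(<decl>) = { 'do', ; }; <decl> is not nullable, stop.

{ 'do', ; }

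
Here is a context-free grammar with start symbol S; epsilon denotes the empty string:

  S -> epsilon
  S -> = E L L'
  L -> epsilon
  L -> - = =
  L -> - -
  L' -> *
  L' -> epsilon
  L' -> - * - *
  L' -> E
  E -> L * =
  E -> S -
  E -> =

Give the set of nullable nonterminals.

{ L, L', S }

Directly nullable (have an epsilon-production): S, L, L'.
No other nonterminal has a production whose RHS symbols are all nullable.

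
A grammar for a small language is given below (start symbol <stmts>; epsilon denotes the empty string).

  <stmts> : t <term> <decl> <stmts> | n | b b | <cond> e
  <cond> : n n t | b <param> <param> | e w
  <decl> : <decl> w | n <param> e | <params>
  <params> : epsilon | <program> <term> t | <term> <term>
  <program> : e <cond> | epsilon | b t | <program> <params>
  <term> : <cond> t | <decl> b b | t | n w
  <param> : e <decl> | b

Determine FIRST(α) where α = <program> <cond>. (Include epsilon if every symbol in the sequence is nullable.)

{ b, e, n, t, w }

Add FIRST(<program>)\{epsilon} = { b, e, n, t, w }; <program> is nullable, continue.
Add FIRST(<cond>) = { b, e, n }; <cond> is not nullable, stop.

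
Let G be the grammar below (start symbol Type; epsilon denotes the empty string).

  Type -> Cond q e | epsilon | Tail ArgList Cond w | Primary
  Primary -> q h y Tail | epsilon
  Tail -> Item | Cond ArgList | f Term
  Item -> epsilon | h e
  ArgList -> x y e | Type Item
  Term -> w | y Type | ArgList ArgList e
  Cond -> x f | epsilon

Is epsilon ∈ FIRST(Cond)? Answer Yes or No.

Cond has an epsilon-production, so Cond ⇒ epsilon.

Yes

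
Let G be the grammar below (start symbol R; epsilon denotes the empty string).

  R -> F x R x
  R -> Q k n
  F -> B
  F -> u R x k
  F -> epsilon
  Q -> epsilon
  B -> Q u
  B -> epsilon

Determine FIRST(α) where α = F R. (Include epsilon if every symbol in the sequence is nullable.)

Add FIRST(F)\{epsilon} = { u }; F is nullable, continue.
Add FIRST(R) = { k, u, x }; R is not nullable, stop.

{ k, u, x }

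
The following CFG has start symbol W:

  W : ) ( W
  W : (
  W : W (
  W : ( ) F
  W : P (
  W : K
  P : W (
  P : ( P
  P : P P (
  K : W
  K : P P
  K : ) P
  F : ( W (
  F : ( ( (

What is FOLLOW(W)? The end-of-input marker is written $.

W is the start symbol, so $ ∈ FOLLOW(W).
In W : ) ( W: W is at the end, add FOLLOW(W) = { $, ( }.
In W : W (: add FIRST(() = { ( }.
In P : W (: add FIRST(() = { ( }.
In K : W: W is at the end, add FOLLOW(K) = { $, ( }.
In F : ( W (: add FIRST(() = { ( }.
Union: FOLLOW(W) = { $, ( }.

{ $, ( }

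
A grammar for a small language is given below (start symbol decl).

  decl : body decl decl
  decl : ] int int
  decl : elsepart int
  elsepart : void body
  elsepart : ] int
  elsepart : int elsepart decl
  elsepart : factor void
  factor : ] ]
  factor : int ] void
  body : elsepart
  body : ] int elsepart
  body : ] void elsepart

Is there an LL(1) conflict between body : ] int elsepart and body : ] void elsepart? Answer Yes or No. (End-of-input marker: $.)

Yes

FIRST(] int elsepart) = { ] } and FIRST(] void elsepart) = { ] }.
Both contain ], so the two alternatives are not disjoint — LL(1) conflict.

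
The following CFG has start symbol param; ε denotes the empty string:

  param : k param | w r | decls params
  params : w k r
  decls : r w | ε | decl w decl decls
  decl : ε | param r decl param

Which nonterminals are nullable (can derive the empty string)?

Directly nullable (have an ε-production): decls, decl.
No other nonterminal has a production whose RHS symbols are all nullable.

{ decl, decls }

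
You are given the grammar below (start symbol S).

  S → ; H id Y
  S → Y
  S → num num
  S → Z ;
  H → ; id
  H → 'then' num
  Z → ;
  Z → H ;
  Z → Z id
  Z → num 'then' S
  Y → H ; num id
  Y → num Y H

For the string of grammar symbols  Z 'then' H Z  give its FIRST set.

{ 'then', ;, num }

Add FIRST(Z) = { 'then', ;, num }; Z is not nullable, stop.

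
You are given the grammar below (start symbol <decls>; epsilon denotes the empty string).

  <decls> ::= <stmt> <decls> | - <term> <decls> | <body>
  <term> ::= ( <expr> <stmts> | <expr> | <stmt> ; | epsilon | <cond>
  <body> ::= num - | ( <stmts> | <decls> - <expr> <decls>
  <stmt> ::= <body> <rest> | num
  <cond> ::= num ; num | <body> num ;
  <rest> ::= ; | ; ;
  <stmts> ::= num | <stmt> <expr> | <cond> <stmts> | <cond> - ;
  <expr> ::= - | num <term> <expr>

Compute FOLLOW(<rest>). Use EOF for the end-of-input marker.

In <stmt> ::= <body> <rest>: <rest> is at the end, add FOLLOW(<stmt>) = { (, -, ;, num }.
Union: FOLLOW(<rest>) = { (, -, ;, num }.

{ (, -, ;, num }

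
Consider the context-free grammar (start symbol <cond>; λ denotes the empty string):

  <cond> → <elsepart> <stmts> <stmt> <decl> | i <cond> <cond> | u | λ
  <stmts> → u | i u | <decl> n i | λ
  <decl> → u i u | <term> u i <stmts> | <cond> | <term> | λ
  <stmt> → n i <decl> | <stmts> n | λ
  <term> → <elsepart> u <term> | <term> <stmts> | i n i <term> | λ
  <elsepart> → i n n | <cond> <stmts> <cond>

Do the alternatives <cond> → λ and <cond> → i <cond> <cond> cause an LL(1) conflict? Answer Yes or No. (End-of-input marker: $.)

Yes

FIRST(λ) = { λ } and FIRST(i <cond> <cond>) = { i }.
The first alternative is nullable and FOLLOW(<cond>) = { $, i, n, u } shares i with FIRST of the second — conflict.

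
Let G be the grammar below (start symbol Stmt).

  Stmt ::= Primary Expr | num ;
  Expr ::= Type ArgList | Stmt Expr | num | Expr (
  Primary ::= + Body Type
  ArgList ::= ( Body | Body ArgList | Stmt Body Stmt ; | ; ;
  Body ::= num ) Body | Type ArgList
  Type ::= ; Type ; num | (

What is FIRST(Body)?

Body ::= num ) Body contributes {num}.
From Body ::= Type ArgList: add FIRST(Type) = { (, ; }.
Union: FIRST(Body) = { (, ;, num }.

{ (, ;, num }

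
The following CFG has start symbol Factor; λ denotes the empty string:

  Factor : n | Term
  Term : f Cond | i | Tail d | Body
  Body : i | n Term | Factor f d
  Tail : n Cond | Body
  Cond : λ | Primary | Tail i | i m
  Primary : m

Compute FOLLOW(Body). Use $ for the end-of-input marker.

In Term : Body: Body is at the end, add FOLLOW(Term) = { $, d, f, i }.
In Tail : Body: Body is at the end, add FOLLOW(Tail) = { d, i }.
Union: FOLLOW(Body) = { $, d, f, i }.

{ $, d, f, i }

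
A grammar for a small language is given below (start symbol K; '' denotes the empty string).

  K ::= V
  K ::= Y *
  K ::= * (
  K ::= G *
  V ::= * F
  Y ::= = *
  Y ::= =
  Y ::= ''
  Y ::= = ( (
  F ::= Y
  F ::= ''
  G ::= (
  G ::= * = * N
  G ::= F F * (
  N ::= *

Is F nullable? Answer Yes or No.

F has an ''-production, so F ⇒ ''.

Yes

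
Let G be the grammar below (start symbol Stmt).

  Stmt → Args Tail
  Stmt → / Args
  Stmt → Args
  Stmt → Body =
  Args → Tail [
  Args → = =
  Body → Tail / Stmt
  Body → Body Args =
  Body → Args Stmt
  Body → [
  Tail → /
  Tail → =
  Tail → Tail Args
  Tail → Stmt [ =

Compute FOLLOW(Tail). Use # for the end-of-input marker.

In Stmt → Args Tail: Tail is at the end, add FOLLOW(Stmt) = { #, /, =, [ }.
In Args → Tail [: add FIRST([) = { [ }.
In Body → Tail / Stmt: add FIRST(/ Stmt) = { / }.
In Tail → Tail Args: add FIRST(Args) = { /, =, [ }.
Union: FOLLOW(Tail) = { #, /, =, [ }.

{ #, /, =, [ }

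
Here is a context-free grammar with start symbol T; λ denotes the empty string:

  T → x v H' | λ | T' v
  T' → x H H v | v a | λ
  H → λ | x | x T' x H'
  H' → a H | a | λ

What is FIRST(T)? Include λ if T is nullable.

{ v, x, λ }

T → x v H' contributes {x}.
T → λ contributes λ.
From T → T' v: T' nullable, take FIRST(T') ∪ {v} = { v, x }.
Union: FIRST(T) = { v, x, λ }.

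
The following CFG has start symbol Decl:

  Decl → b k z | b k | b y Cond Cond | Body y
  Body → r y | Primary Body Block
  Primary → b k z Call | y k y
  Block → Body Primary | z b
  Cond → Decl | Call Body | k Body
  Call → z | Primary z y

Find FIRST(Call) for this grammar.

{ b, y, z }

Call → z contributes {z}.
From Call → Primary z y: add FIRST(Primary) = { b, y }.
Union: FIRST(Call) = { b, y, z }.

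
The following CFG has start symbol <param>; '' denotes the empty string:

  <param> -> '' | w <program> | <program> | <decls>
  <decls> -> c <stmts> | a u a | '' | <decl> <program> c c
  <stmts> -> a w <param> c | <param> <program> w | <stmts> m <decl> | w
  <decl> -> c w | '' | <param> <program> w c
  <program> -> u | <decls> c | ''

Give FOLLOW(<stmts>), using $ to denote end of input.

In <decls> -> c <stmts>: <stmts> is at the end, add FOLLOW(<decls>) = { $, a, c, u, w }.
In <stmts> -> <stmts> m <decl>: add FIRST(m <decl>) = { m }.
Union: FOLLOW(<stmts>) = { $, a, c, m, u, w }.

{ $, a, c, m, u, w }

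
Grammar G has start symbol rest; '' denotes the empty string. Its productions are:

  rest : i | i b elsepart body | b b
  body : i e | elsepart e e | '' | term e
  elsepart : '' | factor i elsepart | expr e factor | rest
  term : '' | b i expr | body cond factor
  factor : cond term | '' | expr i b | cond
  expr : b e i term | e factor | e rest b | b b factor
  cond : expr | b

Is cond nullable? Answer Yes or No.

No

Nullable nonterminals: body, elsepart, factor, term.
No production of cond has an RHS whose symbols are all nullable, so cond is not nullable.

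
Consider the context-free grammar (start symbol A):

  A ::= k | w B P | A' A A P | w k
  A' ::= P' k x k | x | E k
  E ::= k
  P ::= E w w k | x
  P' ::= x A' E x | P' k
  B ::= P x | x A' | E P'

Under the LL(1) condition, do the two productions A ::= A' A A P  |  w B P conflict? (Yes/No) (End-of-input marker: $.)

FIRST(A' A A P) = { k, x } and FIRST(w B P) = { w }.
The FIRST sets are disjoint and neither alternative is nullable — no conflict.

No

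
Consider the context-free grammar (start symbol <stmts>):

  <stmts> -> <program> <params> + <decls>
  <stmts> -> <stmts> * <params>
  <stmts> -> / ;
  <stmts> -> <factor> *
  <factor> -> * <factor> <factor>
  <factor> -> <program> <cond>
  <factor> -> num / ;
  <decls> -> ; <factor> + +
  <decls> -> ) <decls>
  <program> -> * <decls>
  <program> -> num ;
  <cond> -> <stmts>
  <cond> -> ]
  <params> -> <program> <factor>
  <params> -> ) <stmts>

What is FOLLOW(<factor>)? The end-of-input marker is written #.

In <stmts> -> <factor> *: add FIRST(*) = { * }.
In <factor> -> * <factor> <factor>: add FIRST(<factor>) = { *, num }.
In <factor> -> * <factor> <factor>: <factor> is at the end, add FOLLOW(<factor>) = { #, *, +, num }.
In <decls> -> ; <factor> + +: add FIRST(+ +) = { + }.
In <params> -> <program> <factor>: <factor> is at the end, add FOLLOW(<params>) = { #, *, +, num }.
Union: FOLLOW(<factor>) = { #, *, +, num }.

{ #, *, +, num }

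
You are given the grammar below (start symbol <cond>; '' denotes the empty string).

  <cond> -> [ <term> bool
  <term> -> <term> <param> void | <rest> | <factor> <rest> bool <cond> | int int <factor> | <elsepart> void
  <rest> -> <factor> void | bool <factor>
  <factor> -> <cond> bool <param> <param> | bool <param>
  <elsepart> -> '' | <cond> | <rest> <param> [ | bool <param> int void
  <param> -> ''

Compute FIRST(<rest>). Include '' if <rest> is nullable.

{ [, bool }

From <rest> -> <factor> void: add FIRST(<factor>) = { [, bool }.
<rest> -> bool <factor> contributes {bool}.
Union: FIRST(<rest>) = { [, bool }.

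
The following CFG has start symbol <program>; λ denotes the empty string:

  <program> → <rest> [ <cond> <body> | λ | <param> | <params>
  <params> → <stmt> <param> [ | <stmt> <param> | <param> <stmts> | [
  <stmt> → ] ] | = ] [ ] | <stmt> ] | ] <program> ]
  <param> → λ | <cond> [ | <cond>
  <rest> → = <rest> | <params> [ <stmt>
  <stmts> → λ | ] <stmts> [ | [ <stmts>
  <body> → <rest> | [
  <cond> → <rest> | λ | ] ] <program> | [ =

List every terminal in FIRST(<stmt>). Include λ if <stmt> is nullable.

<stmt> → ] ] contributes {]}.
<stmt> → = ] [ ] contributes {=}.
From <stmt> → <stmt> ]: add FIRST(<stmt>) = { =, ] }.
<stmt> → ] <program> ] contributes {]}.
Union: FIRST(<stmt>) = { =, ] }.

{ =, ] }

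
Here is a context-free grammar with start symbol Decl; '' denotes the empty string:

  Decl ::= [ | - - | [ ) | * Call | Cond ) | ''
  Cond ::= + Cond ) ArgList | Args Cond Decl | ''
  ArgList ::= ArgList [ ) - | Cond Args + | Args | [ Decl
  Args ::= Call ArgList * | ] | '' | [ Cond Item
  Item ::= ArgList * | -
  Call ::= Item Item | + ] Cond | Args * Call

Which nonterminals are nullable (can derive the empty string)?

{ ArgList, Args, Cond, Decl }

Directly nullable (have an ''-production): Decl, Cond, Args.
ArgList ::= Args with every symbol nullable, so ArgList is nullable.
No other nonterminal has a production whose RHS symbols are all nullable.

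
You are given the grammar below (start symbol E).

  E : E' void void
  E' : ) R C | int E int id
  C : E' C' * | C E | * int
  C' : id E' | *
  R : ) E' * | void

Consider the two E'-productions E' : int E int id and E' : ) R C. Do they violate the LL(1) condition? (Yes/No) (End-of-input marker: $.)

No

FIRST(int E int id) = { int } and FIRST() R C) = { ) }.
The FIRST sets are disjoint and neither alternative is nullable — no conflict.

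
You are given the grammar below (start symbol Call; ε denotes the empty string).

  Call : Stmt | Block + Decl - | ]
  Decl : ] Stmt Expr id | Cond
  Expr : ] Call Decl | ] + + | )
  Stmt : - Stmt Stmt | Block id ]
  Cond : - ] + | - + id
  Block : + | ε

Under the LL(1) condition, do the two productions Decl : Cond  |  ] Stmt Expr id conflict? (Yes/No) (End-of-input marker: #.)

No

FIRST(Cond) = { - } and FIRST(] Stmt Expr id) = { ] }.
The FIRST sets are disjoint and neither alternative is nullable — no conflict.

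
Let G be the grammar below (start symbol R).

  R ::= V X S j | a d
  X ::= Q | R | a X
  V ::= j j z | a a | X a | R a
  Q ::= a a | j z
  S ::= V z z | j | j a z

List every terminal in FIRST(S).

From S ::= V z z: add FIRST(V) = { a, j }.
S ::= j contributes {j}.
S ::= j a z contributes {j}.
Union: FIRST(S) = { a, j }.

{ a, j }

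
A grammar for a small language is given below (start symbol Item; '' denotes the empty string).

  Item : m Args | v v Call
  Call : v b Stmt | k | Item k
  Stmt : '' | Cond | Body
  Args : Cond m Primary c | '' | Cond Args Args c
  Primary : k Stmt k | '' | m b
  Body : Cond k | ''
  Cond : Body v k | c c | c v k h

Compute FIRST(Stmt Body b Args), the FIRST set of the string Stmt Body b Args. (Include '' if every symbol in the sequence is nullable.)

{ b, c, v }

Add FIRST(Stmt)\{''} = { c, v }; Stmt is nullable, continue.
Add FIRST(Body)\{''} = { c, v }; Body is nullable, continue.
b is a terminal; add {b} and stop.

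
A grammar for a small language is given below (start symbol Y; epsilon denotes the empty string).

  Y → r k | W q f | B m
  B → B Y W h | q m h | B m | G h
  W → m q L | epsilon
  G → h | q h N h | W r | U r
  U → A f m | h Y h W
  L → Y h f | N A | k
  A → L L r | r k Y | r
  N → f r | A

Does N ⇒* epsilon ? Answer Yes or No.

Nullable nonterminals: W.
No production of N has an RHS whose symbols are all nullable, so N is not nullable.

No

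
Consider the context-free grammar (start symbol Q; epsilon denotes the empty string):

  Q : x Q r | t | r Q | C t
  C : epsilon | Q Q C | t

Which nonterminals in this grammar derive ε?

{ C }

Directly nullable (have an epsilon-production): C.
No other nonterminal has a production whose RHS symbols are all nullable.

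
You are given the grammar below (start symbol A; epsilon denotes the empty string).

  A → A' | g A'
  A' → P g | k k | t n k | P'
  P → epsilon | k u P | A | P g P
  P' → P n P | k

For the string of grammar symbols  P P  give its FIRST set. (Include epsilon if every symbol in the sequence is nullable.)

{ g, k, n, t, epsilon }

Add FIRST(P)\{epsilon} = { g, k, n, t }; P is nullable, continue.
Add FIRST(P)\{epsilon} = { g, k, n, t }; P is nullable, continue.
Every symbol is nullable, so include epsilon.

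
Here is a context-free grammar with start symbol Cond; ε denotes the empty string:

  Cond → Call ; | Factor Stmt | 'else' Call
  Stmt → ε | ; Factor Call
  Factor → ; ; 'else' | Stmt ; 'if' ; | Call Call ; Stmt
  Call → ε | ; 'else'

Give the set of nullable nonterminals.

{ Call, Stmt }

Directly nullable (have an ε-production): Stmt, Call.
No other nonterminal has a production whose RHS symbols are all nullable.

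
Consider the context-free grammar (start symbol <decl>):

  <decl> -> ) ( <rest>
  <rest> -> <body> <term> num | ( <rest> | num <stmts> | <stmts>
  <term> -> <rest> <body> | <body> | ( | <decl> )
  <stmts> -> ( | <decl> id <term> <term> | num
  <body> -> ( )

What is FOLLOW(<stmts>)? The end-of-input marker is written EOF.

In <rest> -> num <stmts>: <stmts> is at the end, add FOLLOW(<rest>) = { EOF, (, ), id }.
In <rest> -> <stmts>: <stmts> is at the end, add FOLLOW(<rest>) = { EOF, (, ), id }.
Union: FOLLOW(<stmts>) = { EOF, (, ), id }.

{ EOF, (, ), id }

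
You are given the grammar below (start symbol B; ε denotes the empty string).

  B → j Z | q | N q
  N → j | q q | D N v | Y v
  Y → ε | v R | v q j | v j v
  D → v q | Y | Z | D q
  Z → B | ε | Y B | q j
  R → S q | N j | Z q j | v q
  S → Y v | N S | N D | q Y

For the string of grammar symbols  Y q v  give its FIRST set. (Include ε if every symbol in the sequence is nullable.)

Add FIRST(Y)\{ε} = { v }; Y is nullable, continue.
q is a terminal; add {q} and stop.

{ q, v }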